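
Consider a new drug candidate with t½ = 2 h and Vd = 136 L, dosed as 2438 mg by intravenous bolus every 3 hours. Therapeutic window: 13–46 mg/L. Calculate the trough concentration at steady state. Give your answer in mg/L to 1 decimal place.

9.8 mg/L

k = ln2/t½ = ln2/2 ≈ 0.346574 h⁻¹; fraction remaining f = e^(−kτ) = e^(−0.346574×3) ≈ 0.3536.
Single-dose peak C₀ = D/Vd = 2438/136 ≈ 17.926 mg/L.
Steady-state trough Cmin,ss = C₀·f/(1−f) ≈ 17.926 × 0.3536/0.6464 ≈ 9.806 mg/L.
Trough 9.8 mg/L vs MEC 13 mg/L: subtherapeutic.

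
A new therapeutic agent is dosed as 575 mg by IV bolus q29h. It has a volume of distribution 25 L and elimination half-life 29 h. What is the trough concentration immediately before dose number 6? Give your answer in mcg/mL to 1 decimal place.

f = (1/2)^(τ/t½) = (1/2)^(29/29) ≈ 0.5000.
C₀ = D/Vd = 575/25 ≈ 23.000 mcg/mL.
Before the 6th dose, 5 doses have been given. Superposition: Cmin = C₀·(f + f² + … + f^5).
≈ 23.000 × (0.5000 + 0.2500 + 0.1250 + 0.0625 + 0.0313) ≈ 23.000 × 0.9688 ≈ 22.282 mcg/mL.

22.3 mcg/mL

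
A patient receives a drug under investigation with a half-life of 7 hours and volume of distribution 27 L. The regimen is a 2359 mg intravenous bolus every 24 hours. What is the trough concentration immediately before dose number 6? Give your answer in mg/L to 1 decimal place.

8.9 mg/L

f = (1/2)^(τ/t½) = (1/2)^(24/7) ≈ 0.0929.
C₀ = D/Vd = 2359/27 ≈ 87.370 mg/L.
Before the 6th dose, 5 doses have been given. Superposition: Cmin = C₀·(f + f² + … + f^5).
≈ 87.370 × (0.0929 + 0.0086 + 0.0008 + 0.0001 + 0.0000) ≈ 87.370 × 0.1024 ≈ 8.947 mg/L.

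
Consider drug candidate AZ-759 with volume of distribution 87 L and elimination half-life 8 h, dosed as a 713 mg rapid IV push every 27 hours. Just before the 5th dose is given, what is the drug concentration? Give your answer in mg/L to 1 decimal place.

f = (1/2)^(τ/t½) = (1/2)^(27/8) ≈ 0.0964.
C₀ = D/Vd = 713/87 ≈ 8.195 mg/L.
Before the 5th dose, 4 doses have been given. Superposition: Cmin = C₀·(f + f² + … + f^4).
≈ 8.195 × (0.0964 + 0.0093 + 0.0009 + 0.0001) ≈ 8.195 × 0.1067 ≈ 0.874 mg/L.

0.9 mg/L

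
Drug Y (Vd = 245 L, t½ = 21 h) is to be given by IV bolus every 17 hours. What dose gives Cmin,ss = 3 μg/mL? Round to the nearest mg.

τ/t½ = 17/21 ≈ 0.80952, so f = (1/2)^(17/21) ≈ 0.570570.
Cmin,ss = (D/Vd)·f/(1−f), so D = Cmin,ss·Vd·(1−f)/f.
D = 3 × 245 × (1−f)/f ≈ 3 × 245 × 0.75263 ≈ 553.18 mg.

553 mg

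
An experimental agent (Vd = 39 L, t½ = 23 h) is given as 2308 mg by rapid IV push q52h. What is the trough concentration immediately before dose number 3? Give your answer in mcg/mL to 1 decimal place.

f = (1/2)^(τ/t½) = (1/2)^(52/23) ≈ 0.2086.
C₀ = D/Vd = 2308/39 ≈ 59.179 mcg/mL.
Before the 3rd dose, 2 doses have been given. Superposition: Cmin = C₀·(f + f²).
≈ 59.179 × (0.2086 + 0.0435) ≈ 59.179 × 0.2521 ≈ 14.919 mcg/mL.

14.9 mcg/mL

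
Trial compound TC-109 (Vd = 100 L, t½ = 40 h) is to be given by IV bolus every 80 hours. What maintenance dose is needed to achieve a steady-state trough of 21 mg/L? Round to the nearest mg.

6300 mg

τ/t½ = 80/40 ≈ 2, so f = (1/2)^(80/40) ≈ 0.250000.
Cmin,ss = (D/Vd)·f/(1−f), so D = Cmin,ss·Vd·(1−f)/f.
D = 21 × 100 × (1−f)/f ≈ 21 × 100 × 3.00000 ≈ 6300.00 mg.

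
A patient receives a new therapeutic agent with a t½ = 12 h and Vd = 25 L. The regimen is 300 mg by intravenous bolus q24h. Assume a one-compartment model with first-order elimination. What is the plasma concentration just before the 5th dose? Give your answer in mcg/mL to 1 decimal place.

f = (1/2)^(τ/t½) = (1/2)^(24/12) ≈ 0.2500.
C₀ = D/Vd = 300/25 ≈ 12.000 mcg/mL.
Before the 5th dose, 4 doses have been given. Superposition: Cmin = C₀·(f + f² + … + f^4).
≈ 12.000 × (0.2500 + 0.0625 + 0.0156 + 0.0039) ≈ 12.000 × 0.3320 ≈ 3.984 mcg/mL.

4.0 mcg/mL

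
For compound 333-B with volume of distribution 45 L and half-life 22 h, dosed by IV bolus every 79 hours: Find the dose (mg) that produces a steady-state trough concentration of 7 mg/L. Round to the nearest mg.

3481 mg

τ/t½ = 79/22 ≈ 3.5909, so f = (1/2)^(79/22) ≈ 0.082991.
Cmin,ss = (D/Vd)·f/(1−f), so D = Cmin,ss·Vd·(1−f)/f.
D = 7 × 45 × (1−f)/f ≈ 7 × 45 × 11.04950 ≈ 3480.59 mg.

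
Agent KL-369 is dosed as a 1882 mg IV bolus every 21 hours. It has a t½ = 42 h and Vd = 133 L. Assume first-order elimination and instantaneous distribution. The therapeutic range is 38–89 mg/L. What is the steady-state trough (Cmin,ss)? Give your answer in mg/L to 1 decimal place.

34.2 mg/L

τ/t½ = 21/42 ≈ 0.5, so fraction remaining f = (1/2)^(21/42) ≈ 0.7071.
Single-dose peak C₀ = D/Vd = 1882/133 ≈ 14.150 mg/L.
Steady-state trough Cmin,ss = C₀·f/(1−f) ≈ 14.150 × 0.7071/0.2929 ≈ 34.160 mg/L.
Trough 34.2 mg/L vs MEC 38 mg/L: subtherapeutic.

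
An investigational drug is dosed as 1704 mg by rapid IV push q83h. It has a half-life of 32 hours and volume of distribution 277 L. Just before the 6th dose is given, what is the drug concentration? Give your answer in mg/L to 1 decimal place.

f = (1/2)^(τ/t½) = (1/2)^(83/32) ≈ 0.1657.
C₀ = D/Vd = 1704/277 ≈ 6.152 mg/L.
Before the 6th dose, 5 doses have been given. Superposition: Cmin = C₀·(f + f² + … + f^5).
≈ 6.152 × (0.1657 + 0.0275 + 0.0045 + 0.0008 + 0.0001) ≈ 6.152 × 0.1986 ≈ 1.222 mg/L.

1.2 mg/L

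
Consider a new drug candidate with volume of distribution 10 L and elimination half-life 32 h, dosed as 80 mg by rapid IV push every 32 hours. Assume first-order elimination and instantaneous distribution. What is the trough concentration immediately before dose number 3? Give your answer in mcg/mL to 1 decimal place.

f = (1/2)^(τ/t½) = (1/2)^(32/32) ≈ 0.5000.
C₀ = D/Vd = 80/10 ≈ 8.000 mcg/mL.
Before the 3rd dose, 2 doses have been given. Superposition: Cmin = C₀·(f + f²).
≈ 8.000 × (0.5000 + 0.2500) ≈ 8.000 × 0.7500 ≈ 6.000 mcg/mL.

6.0 mcg/mL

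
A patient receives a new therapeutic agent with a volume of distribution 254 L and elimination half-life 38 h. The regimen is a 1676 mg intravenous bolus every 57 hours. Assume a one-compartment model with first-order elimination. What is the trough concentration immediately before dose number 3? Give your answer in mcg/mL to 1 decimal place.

3.2 mcg/mL

f = (1/2)^(τ/t½) = (1/2)^(57/38) ≈ 0.3536.
C₀ = D/Vd = 1676/254 ≈ 6.598 mcg/mL.
Before the 3rd dose, 2 doses have been given. Superposition: Cmin = C₀·(f + f²).
≈ 6.598 × (0.3536 + 0.1250) ≈ 6.598 × 0.4786 ≈ 3.158 mcg/mL.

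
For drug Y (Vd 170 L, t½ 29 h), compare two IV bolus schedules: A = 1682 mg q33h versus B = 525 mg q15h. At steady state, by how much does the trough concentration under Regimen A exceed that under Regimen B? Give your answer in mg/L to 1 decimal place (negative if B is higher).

Regimen A: f = (1/2)^(33/29) ≈ 0.4544; Cmin,ss = (1682/170)·f/(1−f) ≈ 8.240 mg/L.
Regimen B: f = (1/2)^(15/29) ≈ 0.6987; Cmin,ss = (525/170)·f/(1−f) ≈ 7.161 mg/L.
Difference ≈ 8.240 − 7.161 ≈ 1.079 mg/L.

1.1 mg/L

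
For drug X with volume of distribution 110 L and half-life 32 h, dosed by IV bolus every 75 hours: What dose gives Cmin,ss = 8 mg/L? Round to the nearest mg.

3587 mg

τ/t½ = 75/32 ≈ 2.3438, so f = (1/2)^(75/32) ≈ 0.196998.
Cmin,ss = (D/Vd)·f/(1−f), so D = Cmin,ss·Vd·(1−f)/f.
D = 8 × 110 × (1−f)/f ≈ 8 × 110 × 4.07619 ≈ 3587.05 mg.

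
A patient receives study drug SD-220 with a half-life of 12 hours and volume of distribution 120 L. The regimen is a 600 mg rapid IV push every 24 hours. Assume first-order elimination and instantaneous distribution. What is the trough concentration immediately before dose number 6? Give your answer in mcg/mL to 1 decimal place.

f = (1/2)^(τ/t½) = (1/2)^(24/12) ≈ 0.2500.
C₀ = D/Vd = 600/120 ≈ 5.000 mcg/mL.
Before the 6th dose, 5 doses have been given. Superposition: Cmin = C₀·(f + f² + … + f^5).
≈ 5.000 × (0.2500 + 0.0625 + 0.0156 + 0.0039 + 0.0010) ≈ 5.000 × 0.3330 ≈ 1.665 mcg/mL.

1.7 mcg/mL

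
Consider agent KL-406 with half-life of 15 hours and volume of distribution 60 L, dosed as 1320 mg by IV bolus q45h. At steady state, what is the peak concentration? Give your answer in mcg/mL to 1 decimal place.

The dosing interval is 3 half-lives, so f = 2^(−3) = 0.125.
At steady state, R = 1/(1 − 0.125) = 8/7.
Single-dose peak C₀ = D/Vd = 1320/60 = 22 mcg/mL.
Steady-state peak Cmax,ss = C₀·R = 22 × 8/7 ≈ 25.143 mcg/mL.

25.1 mcg/mL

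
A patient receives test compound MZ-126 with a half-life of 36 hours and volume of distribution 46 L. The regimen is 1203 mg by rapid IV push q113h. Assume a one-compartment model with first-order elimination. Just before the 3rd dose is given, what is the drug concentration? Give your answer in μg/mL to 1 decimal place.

f = (1/2)^(τ/t½) = (1/2)^(113/36) ≈ 0.1135.
C₀ = D/Vd = 1203/46 ≈ 26.152 μg/mL.
Before the 3rd dose, 2 doses have been given. Superposition: Cmin = C₀·(f + f²).
≈ 26.152 × (0.1135 + 0.0129) ≈ 26.152 × 0.1264 ≈ 3.306 μg/mL.

3.3 μg/mL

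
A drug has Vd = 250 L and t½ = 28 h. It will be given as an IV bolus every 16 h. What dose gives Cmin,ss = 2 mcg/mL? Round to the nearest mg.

243 mg

τ/t½ = 16/28 ≈ 0.57143, so f = (1/2)^(16/28) ≈ 0.672950.
Cmin,ss = (D/Vd)·f/(1−f), so D = Cmin,ss·Vd·(1−f)/f.
D = 2 × 250 × (1−f)/f ≈ 2 × 250 × 0.48599 ≈ 242.99 mg.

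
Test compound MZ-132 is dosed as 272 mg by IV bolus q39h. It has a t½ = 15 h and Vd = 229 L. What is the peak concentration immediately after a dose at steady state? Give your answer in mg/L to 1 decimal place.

k = ln2/t½ = ln2/15 ≈ 0.046210 h⁻¹; fraction remaining f = e^(−kτ) = e^(−0.046210×39) ≈ 0.1649.
Accumulation ratio R = 1/(1 − f) ≈ 1/0.8351 ≈ 1.1975.
Single-dose peak C₀ = D/Vd = 272/229 ≈ 1.188 mg/L.
Cmax,ss = C₀/(1 − f) ≈ 1.188/0.8351 ≈ 1.423 mg/L.

1.4 mg/L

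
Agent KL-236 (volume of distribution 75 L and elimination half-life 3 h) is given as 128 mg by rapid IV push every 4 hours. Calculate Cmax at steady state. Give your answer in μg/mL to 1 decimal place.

Over one 4-h interval, 4/3 ≈ 1.3333 half-lives elapse, leaving f ≈ 0.3969 of each dose.
Accumulation ratio R = 1/(1 − f) ≈ 1/0.6031 ≈ 1.6581.
Each bolus raises the concentration by D/Vd = 128/75 ≈ 1.707 μg/mL.
Steady-state peak Cmax,ss = C₀·R ≈ 1.707 × 1.6581 ≈ 2.830 μg/mL.

2.8 μg/mL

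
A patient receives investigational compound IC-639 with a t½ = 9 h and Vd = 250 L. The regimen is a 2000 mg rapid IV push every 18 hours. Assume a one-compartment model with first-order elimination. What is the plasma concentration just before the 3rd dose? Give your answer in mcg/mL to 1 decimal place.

2.5 mcg/mL

f = (1/2)^(τ/t½) = (1/2)^(18/9) ≈ 0.2500.
C₀ = D/Vd = 2000/250 ≈ 8.000 mcg/mL.
Before the 3rd dose, 2 doses have been given. Superposition: Cmin = C₀·(f + f²).
≈ 8.000 × (0.2500 + 0.0625) ≈ 8.000 × 0.3125 ≈ 2.500 mcg/mL.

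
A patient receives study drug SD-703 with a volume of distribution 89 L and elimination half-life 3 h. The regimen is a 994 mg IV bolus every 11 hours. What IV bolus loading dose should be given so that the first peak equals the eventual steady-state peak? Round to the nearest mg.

f = (1/2)^(11/3) ≈ 0.078745; accumulation ratio R = 1/(1−f) ≈ 1.08548.
Loading dose to hit Cmax,ss on first dose: D_load = D_maint·R ≈ 994 × 1.08548 ≈ 1078.97 mg.

1079 mg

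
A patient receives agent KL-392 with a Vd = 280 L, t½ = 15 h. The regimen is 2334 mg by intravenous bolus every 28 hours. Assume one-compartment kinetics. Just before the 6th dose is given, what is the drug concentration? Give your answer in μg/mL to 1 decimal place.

3.1 μg/mL

f = (1/2)^(τ/t½) = (1/2)^(28/15) ≈ 0.2742.
C₀ = D/Vd = 2334/280 ≈ 8.336 μg/mL.
Before the 6th dose, 5 doses have been given. Superposition: Cmin = C₀·(f + f² + … + f^5).
≈ 8.336 × (0.2742 + 0.0752 + 0.0206 + 0.0057 + 0.0016) ≈ 8.336 × 0.3773 ≈ 3.145 μg/mL.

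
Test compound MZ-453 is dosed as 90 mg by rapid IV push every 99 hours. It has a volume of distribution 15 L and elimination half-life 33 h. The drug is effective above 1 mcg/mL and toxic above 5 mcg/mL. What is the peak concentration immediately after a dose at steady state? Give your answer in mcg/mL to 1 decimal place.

6.9 mcg/mL

The dosing interval is 3 half-lives, so f = 2^(−3) = 0.125.
Accumulation ratio R = 1/(1 − f) = 1/0.875 = 8/7.
Single-dose peak C₀ = D/Vd = 90/15 = 6 mcg/mL.
Steady-state peak Cmax,ss = C₀·R = 6 × 8/7 ≈ 6.857 mcg/mL.
Peak 6.9 mcg/mL vs MTC 5 mcg/mL: exceeds toxic threshold.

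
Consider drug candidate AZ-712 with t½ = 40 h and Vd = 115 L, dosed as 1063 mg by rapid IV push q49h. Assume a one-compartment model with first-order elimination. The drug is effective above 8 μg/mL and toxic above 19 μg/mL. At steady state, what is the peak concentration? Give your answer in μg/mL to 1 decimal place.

Over one 49-h interval, 49/40 ≈ 1.225 half-lives elapse, leaving f ≈ 0.4278 of each dose.
At steady state, accumulation factor R = 1/(1 − e^(−kτ)) ≈ 1.7476.
Single-dose peak C₀ = D/Vd = 1063/115 ≈ 9.243 μg/mL.
Steady-state peak Cmax,ss = C₀·R ≈ 9.243 × 1.7476 ≈ 16.153 μg/mL.
Peak 16.2 μg/mL vs MTC 19 μg/mL: below toxic threshold.

16.2 μg/mL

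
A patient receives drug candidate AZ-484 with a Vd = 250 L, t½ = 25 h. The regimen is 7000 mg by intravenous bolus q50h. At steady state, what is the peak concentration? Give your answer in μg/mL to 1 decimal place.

37.3 μg/mL

τ = 50 h = 2 half-lives, so f = (1/2)^2 = 0.25.
At steady state, R = 1/(1 − 0.25) = 4/3.
Single-dose peak C₀ = D/Vd = 7000/250 = 28 μg/mL.
Steady-state peak Cmax,ss = C₀·R = 28 × 4/3 ≈ 37.333 μg/mL.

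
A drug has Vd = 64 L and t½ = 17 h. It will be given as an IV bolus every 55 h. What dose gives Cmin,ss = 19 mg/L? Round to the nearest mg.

10235 mg

τ/t½ = 55/17 ≈ 3.2353, so f = (1/2)^(55/17) ≈ 0.106189.
Cmin,ss = (D/Vd)·f/(1−f), so D = Cmin,ss·Vd·(1−f)/f.
D = 19 × 64 × (1−f)/f ≈ 19 × 64 × 8.41717 ≈ 10235.28 mg.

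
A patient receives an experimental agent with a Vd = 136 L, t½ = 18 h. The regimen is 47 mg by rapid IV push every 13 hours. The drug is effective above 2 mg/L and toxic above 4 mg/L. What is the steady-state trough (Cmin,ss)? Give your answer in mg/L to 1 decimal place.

0.5 mg/L

τ/t½ = 13/18 ≈ 0.72222, so fraction remaining f = (1/2)^(13/18) ≈ 0.6062.
Each bolus raises the concentration by D/Vd = 47/136 ≈ 0.346 mg/L.
Steady-state trough Cmin,ss = C₀·f/(1−f) ≈ 0.346 × 0.6062/0.3938 ≈ 0.533 mg/L.
Trough 0.5 mg/L vs MEC 2 mg/L: subtherapeutic.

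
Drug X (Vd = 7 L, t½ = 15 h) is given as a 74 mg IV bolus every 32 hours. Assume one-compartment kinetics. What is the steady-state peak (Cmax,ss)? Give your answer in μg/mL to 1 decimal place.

k = ln2/t½ = ln2/15 ≈ 0.046210 h⁻¹; fraction remaining f = e^(−kτ) = e^(−0.046210×32) ≈ 0.2279.
Accumulation ratio R = 1/(1 − f) ≈ 1/0.7721 ≈ 1.2952.
Each bolus raises the concentration by D/Vd = 74/7 ≈ 10.571 μg/mL.
Cmax,ss = C₀/(1 − f) ≈ 10.571/0.7721 ≈ 13.691 μg/mL.

13.7 μg/mL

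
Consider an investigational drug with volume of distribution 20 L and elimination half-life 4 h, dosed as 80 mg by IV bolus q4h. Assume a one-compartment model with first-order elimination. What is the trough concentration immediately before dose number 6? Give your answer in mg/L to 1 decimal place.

f = (1/2)^(τ/t½) = (1/2)^(4/4) ≈ 0.5000.
C₀ = D/Vd = 80/20 ≈ 4.000 mg/L.
Before the 6th dose, 5 doses have been given. Superposition: Cmin = C₀·(f + f² + … + f^5).
≈ 4.000 × (0.5000 + 0.2500 + 0.1250 + 0.0625 + 0.0313) ≈ 4.000 × 0.9688 ≈ 3.875 mg/L.

3.9 mg/L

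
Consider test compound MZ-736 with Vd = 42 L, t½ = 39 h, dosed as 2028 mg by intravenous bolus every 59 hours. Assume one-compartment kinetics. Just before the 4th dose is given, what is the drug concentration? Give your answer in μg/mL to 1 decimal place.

24.9 μg/mL

f = (1/2)^(τ/t½) = (1/2)^(59/39) ≈ 0.3504.
C₀ = D/Vd = 2028/42 ≈ 48.286 μg/mL.
Before the 4th dose, 3 doses have been given. Superposition: Cmin = C₀·(f + f² + … + f^3).
≈ 48.286 × (0.3504 + 0.1228 + 0.0430) ≈ 48.286 × 0.5162 ≈ 24.925 μg/mL.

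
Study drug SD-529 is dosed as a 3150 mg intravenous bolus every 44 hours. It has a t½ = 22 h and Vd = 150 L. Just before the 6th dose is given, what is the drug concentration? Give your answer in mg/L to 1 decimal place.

f = (1/2)^(τ/t½) = (1/2)^(44/22) ≈ 0.2500.
C₀ = D/Vd = 3150/150 ≈ 21.000 mg/L.
Before the 6th dose, 5 doses have been given. Superposition: Cmin = C₀·(f + f² + … + f^5).
≈ 21.000 × (0.2500 + 0.0625 + 0.0156 + 0.0039 + 0.0010) ≈ 21.000 × 0.3330 ≈ 6.993 mg/L.

7.0 mg/L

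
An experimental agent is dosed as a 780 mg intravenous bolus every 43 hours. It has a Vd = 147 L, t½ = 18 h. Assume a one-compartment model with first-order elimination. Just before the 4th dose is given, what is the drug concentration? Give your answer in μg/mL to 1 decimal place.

f = (1/2)^(τ/t½) = (1/2)^(43/18) ≈ 0.1909.
C₀ = D/Vd = 780/147 ≈ 5.306 μg/mL.
Before the 4th dose, 3 doses have been given. Superposition: Cmin = C₀·(f + f² + … + f^3).
≈ 5.306 × (0.1909 + 0.0364 + 0.0070) ≈ 5.306 × 0.2343 ≈ 1.243 μg/mL.

1.2 μg/mL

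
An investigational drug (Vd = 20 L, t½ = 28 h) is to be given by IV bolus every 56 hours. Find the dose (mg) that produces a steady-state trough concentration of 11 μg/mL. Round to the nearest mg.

660 mg

τ/t½ = 56/28 ≈ 2, so f = (1/2)^(56/28) ≈ 0.250000.
Cmin,ss = (D/Vd)·f/(1−f), so D = Cmin,ss·Vd·(1−f)/f.
D = 11 × 20 × (1−f)/f ≈ 11 × 20 × 3.00000 ≈ 660.00 mg.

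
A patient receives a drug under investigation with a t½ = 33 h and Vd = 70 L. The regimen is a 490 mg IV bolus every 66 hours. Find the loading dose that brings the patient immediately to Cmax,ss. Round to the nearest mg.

f = (1/2)^(66/33) ≈ 0.250000; accumulation ratio R = 1/(1−f) ≈ 1.33333.
Loading dose to hit Cmax,ss on first dose: D_load = D_maint·R ≈ 490 × 1.33333 ≈ 653.33 mg.

653 mg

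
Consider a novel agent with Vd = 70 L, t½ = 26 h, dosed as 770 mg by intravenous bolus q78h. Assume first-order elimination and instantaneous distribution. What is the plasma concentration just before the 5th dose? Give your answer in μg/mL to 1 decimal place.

1.6 μg/mL

f = (1/2)^(τ/t½) = (1/2)^(78/26) ≈ 0.1250.
C₀ = D/Vd = 770/70 ≈ 11.000 μg/mL.
Before the 5th dose, 4 doses have been given. Superposition: Cmin = C₀·(f + f² + … + f^4).
≈ 11.000 × (0.1250 + 0.0156 + 0.0020 + 0.0002) ≈ 11.000 × 0.1428 ≈ 1.571 μg/mL.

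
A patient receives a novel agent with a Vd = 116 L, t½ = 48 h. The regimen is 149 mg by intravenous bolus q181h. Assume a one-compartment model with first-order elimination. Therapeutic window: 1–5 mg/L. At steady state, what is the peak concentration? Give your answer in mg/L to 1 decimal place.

τ/t½ = 181/48 ≈ 3.7708, so fraction remaining f = (1/2)^(181/48) ≈ 0.0733.
Accumulation ratio R = 1/(1 − f) ≈ 1/0.9267 ≈ 1.0791.
Each bolus raises the concentration by D/Vd = 149/116 ≈ 1.284 mg/L.
Cmax,ss = C₀/(1 − f) ≈ 1.284/0.9267 ≈ 1.386 mg/L.
Peak 1.4 mg/L vs MTC 5 mg/L: below toxic threshold.

1.4 mg/L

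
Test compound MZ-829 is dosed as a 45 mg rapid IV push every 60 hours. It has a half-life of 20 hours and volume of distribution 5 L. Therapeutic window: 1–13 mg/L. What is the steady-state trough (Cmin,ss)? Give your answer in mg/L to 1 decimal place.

The dosing interval is 3 half-lives, so f = 2^(−3) = 0.125.
At steady state, R = 1/(1 − 0.125) = 8/7.
Single-dose peak C₀ = D/Vd = 45/5 = 9 mg/L.
Steady-state peak Cmax,ss = C₀·R = 9 × 8/7 ≈ 10.286 mg/L.
Steady-state trough Cmin,ss = Cmax,ss·f ≈ 10.286 × 0.125 ≈ 1.286 mg/L.
Trough 1.3 mg/L vs MEC 1 mg/L: adequate.

1.3 mg/L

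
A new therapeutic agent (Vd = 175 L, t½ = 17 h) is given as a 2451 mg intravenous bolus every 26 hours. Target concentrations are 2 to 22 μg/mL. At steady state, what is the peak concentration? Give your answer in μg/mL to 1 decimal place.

Over one 26-h interval, 26/17 ≈ 1.5294 half-lives elapse, leaving f ≈ 0.3464 of each dose.
At steady state, accumulation factor R = 1/(1 − e^(−kτ)) ≈ 1.5300.
Each bolus raises the concentration by D/Vd = 2451/175 ≈ 14.006 μg/mL.
Cmax,ss = C₀/(1 − f) ≈ 14.006/0.6536 ≈ 21.429 μg/mL.
Peak 21.4 μg/mL vs MTC 22 μg/mL: below toxic threshold.

21.4 μg/mL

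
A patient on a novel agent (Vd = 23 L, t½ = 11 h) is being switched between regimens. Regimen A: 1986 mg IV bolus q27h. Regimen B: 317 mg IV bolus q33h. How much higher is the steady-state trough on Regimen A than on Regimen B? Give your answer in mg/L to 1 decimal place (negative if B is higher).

17.3 mg/L

Regimen A: f = (1/2)^(27/11) ≈ 0.1824; Cmin,ss = (1986/23)·f/(1−f) ≈ 19.264 mg/L.
Regimen B: f = (1/2)^(33/11) ≈ 0.1250; Cmin,ss = (317/23)·f/(1−f) ≈ 1.969 mg/L.
Difference ≈ 19.264 − 1.969 ≈ 17.295 mg/L.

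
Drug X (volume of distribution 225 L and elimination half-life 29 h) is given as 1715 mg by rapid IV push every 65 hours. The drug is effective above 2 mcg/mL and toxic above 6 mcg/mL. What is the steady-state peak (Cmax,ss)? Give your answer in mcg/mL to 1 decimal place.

9.7 mcg/mL

k = ln2/t½ = ln2/29 ≈ 0.023902 h⁻¹; fraction remaining f = e^(−kτ) = e^(−0.023902×65) ≈ 0.2115.
At steady state, accumulation factor R = 1/(1 − e^(−kτ)) ≈ 1.2682.
Each bolus raises the concentration by D/Vd = 1715/225 ≈ 7.622 mcg/mL.
Steady-state peak Cmax,ss = C₀·R ≈ 7.622 × 1.2682 ≈ 9.666 mcg/mL.
Peak 9.7 mcg/mL vs MTC 6 mcg/mL: exceeds toxic threshold.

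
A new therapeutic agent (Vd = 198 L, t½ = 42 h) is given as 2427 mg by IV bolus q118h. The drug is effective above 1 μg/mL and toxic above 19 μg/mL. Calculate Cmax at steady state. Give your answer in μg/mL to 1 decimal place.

14.3 μg/mL

τ/t½ = 118/42 ≈ 2.8095, so fraction remaining f = (1/2)^(118/42) ≈ 0.1426.
Accumulation ratio R = 1/(1 − f) ≈ 1/0.8574 ≈ 1.1663.
Each bolus raises the concentration by D/Vd = 2427/198 ≈ 12.258 μg/mL.
Steady-state peak Cmax,ss = C₀·R ≈ 12.258 × 1.1663 ≈ 14.297 μg/mL.
Peak 14.3 μg/mL vs MTC 19 μg/mL: below toxic threshold.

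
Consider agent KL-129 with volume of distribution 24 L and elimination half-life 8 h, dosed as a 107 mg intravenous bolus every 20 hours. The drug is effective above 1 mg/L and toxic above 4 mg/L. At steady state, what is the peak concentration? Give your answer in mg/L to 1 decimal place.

τ/t½ = 20/8 ≈ 2.5, so fraction remaining f = (1/2)^(20/8) ≈ 0.1768.
Accumulation ratio R = 1/(1 − f) ≈ 1/0.8232 ≈ 1.2148.
Single-dose peak C₀ = D/Vd = 107/24 ≈ 4.458 mg/L.
Steady-state peak Cmax,ss = C₀·R ≈ 4.458 × 1.2148 ≈ 5.416 mg/L.
Peak 5.4 mg/L vs MTC 4 mg/L: exceeds toxic threshold.

5.4 mg/L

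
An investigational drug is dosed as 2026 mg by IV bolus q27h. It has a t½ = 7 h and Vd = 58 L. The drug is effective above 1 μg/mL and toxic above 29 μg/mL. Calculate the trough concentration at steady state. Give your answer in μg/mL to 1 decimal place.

τ/t½ = 27/7 ≈ 3.8571, so fraction remaining f = (1/2)^(27/7) ≈ 0.0690.
Single-dose peak C₀ = D/Vd = 2026/58 ≈ 34.931 μg/mL.
Steady-state trough Cmin,ss = C₀·f/(1−f) ≈ 34.931 × 0.0690/0.9310 ≈ 2.589 μg/mL.
Trough 2.6 μg/mL vs MEC 1 μg/mL: adequate.

2.6 μg/mL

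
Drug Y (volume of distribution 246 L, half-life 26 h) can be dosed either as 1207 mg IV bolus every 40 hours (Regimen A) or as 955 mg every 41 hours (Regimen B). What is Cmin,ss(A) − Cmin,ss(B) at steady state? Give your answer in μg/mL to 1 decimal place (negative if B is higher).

Regimen A: f = (1/2)^(40/26) ≈ 0.3443; Cmin,ss = (1207/246)·f/(1−f) ≈ 2.576 μg/mL.
Regimen B: f = (1/2)^(41/26) ≈ 0.3352; Cmin,ss = (955/246)·f/(1−f) ≈ 1.957 μg/mL.
Difference ≈ 2.576 − 1.957 ≈ 0.619 μg/mL.

0.6 μg/mL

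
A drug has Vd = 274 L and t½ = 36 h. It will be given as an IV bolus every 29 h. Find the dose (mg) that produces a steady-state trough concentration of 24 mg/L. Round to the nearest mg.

4918 mg

τ/t½ = 29/36 ≈ 0.80556, so f = (1/2)^(29/36) ≈ 0.572142.
Cmin,ss = (D/Vd)·f/(1−f), so D = Cmin,ss·Vd·(1−f)/f.
D = 24 × 274 × (1−f)/f ≈ 24 × 274 × 0.74782 ≈ 4917.66 mg.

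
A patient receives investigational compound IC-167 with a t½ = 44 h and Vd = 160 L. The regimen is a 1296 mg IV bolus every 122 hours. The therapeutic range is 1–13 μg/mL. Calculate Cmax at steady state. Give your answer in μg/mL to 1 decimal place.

9.5 μg/mL

τ/t½ = 122/44 ≈ 2.7727, so fraction remaining f = (1/2)^(122/44) ≈ 0.1463.
Accumulation ratio R = 1/(1 − f) ≈ 1/0.8537 ≈ 1.1714.
Single-dose peak C₀ = D/Vd = 1296/160 ≈ 8.100 μg/mL.
Steady-state peak Cmax,ss = C₀·R ≈ 8.100 × 1.1714 ≈ 9.488 μg/mL.
Peak 9.5 μg/mL vs MTC 13 μg/mL: below toxic threshold.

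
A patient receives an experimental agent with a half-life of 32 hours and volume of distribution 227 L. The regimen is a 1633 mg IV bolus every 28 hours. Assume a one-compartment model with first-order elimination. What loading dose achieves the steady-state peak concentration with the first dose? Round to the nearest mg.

f = (1/2)^(28/32) ≈ 0.545254; accumulation ratio R = 1/(1−f) ≈ 2.19903.
Loading dose to hit Cmax,ss on first dose: D_load = D_maint·R ≈ 1633 × 2.19903 ≈ 3591.02 mg.

3591 mg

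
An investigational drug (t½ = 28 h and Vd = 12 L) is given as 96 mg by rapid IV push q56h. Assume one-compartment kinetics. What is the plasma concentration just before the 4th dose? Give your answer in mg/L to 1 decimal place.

2.6 mg/L

f = (1/2)^(τ/t½) = (1/2)^(56/28) ≈ 0.2500.
C₀ = D/Vd = 96/12 ≈ 8.000 mg/L.
Before the 4th dose, 3 doses have been given. Superposition: Cmin = C₀·(f + f² + … + f^3).
≈ 8.000 × (0.2500 + 0.0625 + 0.0156) ≈ 8.000 × 0.3281 ≈ 2.625 mg/L.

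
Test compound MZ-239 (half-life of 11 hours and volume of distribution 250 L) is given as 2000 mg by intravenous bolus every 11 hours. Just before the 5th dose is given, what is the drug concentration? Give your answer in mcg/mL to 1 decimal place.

f = (1/2)^(τ/t½) = (1/2)^(11/11) ≈ 0.5000.
C₀ = D/Vd = 2000/250 ≈ 8.000 mcg/mL.
Before the 5th dose, 4 doses have been given. Superposition: Cmin = C₀·(f + f² + … + f^4).
≈ 8.000 × (0.5000 + 0.2500 + 0.1250 + 0.0625) ≈ 8.000 × 0.9375 ≈ 7.500 mcg/mL.

7.5 mcg/mL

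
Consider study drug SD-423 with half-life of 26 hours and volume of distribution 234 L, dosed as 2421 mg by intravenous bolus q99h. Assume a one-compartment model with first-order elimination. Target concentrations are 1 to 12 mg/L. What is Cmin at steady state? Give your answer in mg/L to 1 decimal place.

τ/t½ = 99/26 ≈ 3.8077, so fraction remaining f = (1/2)^(99/26) ≈ 0.0714.
Accumulation ratio R = 1/(1 − f) ≈ 1/0.9286 ≈ 1.0769.
Each bolus raises the concentration by D/Vd = 2421/234 ≈ 10.346 mg/L.
Cmax,ss = C₀/(1 − f) ≈ 10.346/0.9286 ≈ 11.142 mg/L.
Steady-state trough Cmin,ss = Cmax,ss·f ≈ 11.142 × 0.0714 ≈ 0.796 mg/L.
Trough 0.8 mg/L vs MEC 1 mg/L: subtherapeutic.

0.8 mg/L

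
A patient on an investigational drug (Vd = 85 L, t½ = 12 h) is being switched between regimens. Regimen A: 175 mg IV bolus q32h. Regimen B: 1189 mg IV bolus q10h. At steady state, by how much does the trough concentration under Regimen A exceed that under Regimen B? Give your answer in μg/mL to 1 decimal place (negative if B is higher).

Regimen A: f = (1/2)^(32/12) ≈ 0.1575; Cmin,ss = (175/85)·f/(1−f) ≈ 0.385 μg/mL.
Regimen B: f = (1/2)^(10/12) ≈ 0.5612; Cmin,ss = (1189/85)·f/(1−f) ≈ 17.890 μg/mL.
Difference ≈ 0.385 − 17.890 ≈ -17.505 μg/mL.

-17.5 μg/mL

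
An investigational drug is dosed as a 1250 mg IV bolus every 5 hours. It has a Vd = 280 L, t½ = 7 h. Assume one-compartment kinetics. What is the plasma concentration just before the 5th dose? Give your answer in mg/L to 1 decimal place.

6.0 mg/L

f = (1/2)^(τ/t½) = (1/2)^(5/7) ≈ 0.6095.
C₀ = D/Vd = 1250/280 ≈ 4.464 mg/L.
Before the 5th dose, 4 doses have been given. Superposition: Cmin = C₀·(f + f² + … + f^4).
≈ 4.464 × (0.6095 + 0.3715 + 0.2264 + 0.1380) ≈ 4.464 × 1.3454 ≈ 6.006 mg/L.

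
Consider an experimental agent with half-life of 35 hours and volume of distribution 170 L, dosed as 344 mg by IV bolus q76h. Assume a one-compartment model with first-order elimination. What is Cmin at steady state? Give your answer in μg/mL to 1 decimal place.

Over one 76-h interval, 76/35 ≈ 2.1714 half-lives elapse, leaving f ≈ 0.2220 of each dose.
Accumulation ratio R = 1/(1 − f) ≈ 1/0.7780 ≈ 1.2853.
Single-dose peak C₀ = D/Vd = 344/170 ≈ 2.024 μg/mL.
Cmax,ss = C₀/(1 − f) ≈ 2.024/0.7780 ≈ 2.602 μg/mL.
Steady-state trough Cmin,ss = Cmax,ss·f ≈ 2.602 × 0.2220 ≈ 0.578 μg/mL.

0.6 μg/mL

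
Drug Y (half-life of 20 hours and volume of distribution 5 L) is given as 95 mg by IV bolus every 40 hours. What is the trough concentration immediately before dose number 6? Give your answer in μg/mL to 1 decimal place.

6.3 μg/mL

f = (1/2)^(τ/t½) = (1/2)^(40/20) ≈ 0.2500.
C₀ = D/Vd = 95/5 ≈ 19.000 μg/mL.
Before the 6th dose, 5 doses have been given. Superposition: Cmin = C₀·(f + f² + … + f^5).
≈ 19.000 × (0.2500 + 0.0625 + 0.0156 + 0.0039 + 0.0010) ≈ 19.000 × 0.3330 ≈ 6.327 μg/mL.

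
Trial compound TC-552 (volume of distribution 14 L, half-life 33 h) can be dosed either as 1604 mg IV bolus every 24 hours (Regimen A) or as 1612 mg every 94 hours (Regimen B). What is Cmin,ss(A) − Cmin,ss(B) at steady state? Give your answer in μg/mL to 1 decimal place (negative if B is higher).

156.2 μg/mL

Regimen A: f = (1/2)^(24/33) ≈ 0.6040; Cmin,ss = (1604/14)·f/(1−f) ≈ 174.750 μg/mL.
Regimen B: f = (1/2)^(94/33) ≈ 0.1388; Cmin,ss = (1612/14)·f/(1−f) ≈ 18.558 μg/mL.
Difference ≈ 174.750 − 18.558 ≈ 156.192 μg/mL.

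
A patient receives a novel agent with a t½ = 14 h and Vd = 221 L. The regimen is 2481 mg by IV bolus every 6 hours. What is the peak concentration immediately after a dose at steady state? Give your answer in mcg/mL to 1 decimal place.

43.7 mcg/mL

k = ln2/t½ = ln2/14 ≈ 0.049511 h⁻¹; fraction remaining f = e^(−kτ) = e^(−0.049511×6) ≈ 0.7430.
At steady state, accumulation factor R = 1/(1 − e^(−kτ)) ≈ 3.8911.
Each bolus raises the concentration by D/Vd = 2481/221 ≈ 11.226 mcg/mL.
Cmax,ss = C₀/(1 − f) ≈ 11.226/0.2570 ≈ 43.681 mcg/mL.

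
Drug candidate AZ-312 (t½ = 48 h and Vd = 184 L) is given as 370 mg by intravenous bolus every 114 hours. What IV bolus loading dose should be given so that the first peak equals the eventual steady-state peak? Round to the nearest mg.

f = (1/2)^(114/48) ≈ 0.192776; accumulation ratio R = 1/(1−f) ≈ 1.23881.
Loading dose to hit Cmax,ss on first dose: D_load = D_maint·R ≈ 370 × 1.23881 ≈ 458.36 mg.

458 mg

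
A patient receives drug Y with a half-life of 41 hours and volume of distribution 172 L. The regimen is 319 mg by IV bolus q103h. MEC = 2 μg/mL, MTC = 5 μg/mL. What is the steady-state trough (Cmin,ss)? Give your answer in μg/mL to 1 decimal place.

τ/t½ = 103/41 ≈ 2.5122, so fraction remaining f = (1/2)^(103/41) ≈ 0.1753.
Each bolus raises the concentration by D/Vd = 319/172 ≈ 1.855 μg/mL.
Steady-state trough Cmin,ss = C₀·f/(1−f) ≈ 1.855 × 0.1753/0.8247 ≈ 0.394 μg/mL.
Trough 0.4 μg/mL vs MEC 2 μg/mL: subtherapeutic.

0.4 μg/mL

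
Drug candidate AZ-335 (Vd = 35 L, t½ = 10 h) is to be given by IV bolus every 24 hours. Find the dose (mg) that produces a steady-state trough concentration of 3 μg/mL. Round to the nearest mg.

449 mg

τ/t½ = 24/10 ≈ 2.4, so f = (1/2)^(24/10) ≈ 0.189465.
Cmin,ss = (D/Vd)·f/(1−f), so D = Cmin,ss·Vd·(1−f)/f.
D = 3 × 35 × (1−f)/f ≈ 3 × 35 × 4.27802 ≈ 449.19 mg.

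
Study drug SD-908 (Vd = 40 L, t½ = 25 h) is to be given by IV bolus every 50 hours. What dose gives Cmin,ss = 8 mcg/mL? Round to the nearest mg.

960 mg

τ/t½ = 50/25 ≈ 2, so f = (1/2)^(50/25) ≈ 0.250000.
Cmin,ss = (D/Vd)·f/(1−f), so D = Cmin,ss·Vd·(1−f)/f.
D = 8 × 40 × (1−f)/f ≈ 8 × 40 × 3.00000 ≈ 960.00 mg.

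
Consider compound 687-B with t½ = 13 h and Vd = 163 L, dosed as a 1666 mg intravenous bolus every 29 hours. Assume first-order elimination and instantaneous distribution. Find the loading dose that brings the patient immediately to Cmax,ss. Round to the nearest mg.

2117 mg

f = (1/2)^(29/13) ≈ 0.213045; accumulation ratio R = 1/(1−f) ≈ 1.27072.
Loading dose to hit Cmax,ss on first dose: D_load = D_maint·R ≈ 1666 × 1.27072 ≈ 2117.02 mg.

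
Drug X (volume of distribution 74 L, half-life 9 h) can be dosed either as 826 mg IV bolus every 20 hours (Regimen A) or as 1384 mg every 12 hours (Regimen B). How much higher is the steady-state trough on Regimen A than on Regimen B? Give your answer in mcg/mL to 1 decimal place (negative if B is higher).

Regimen A: f = (1/2)^(20/9) ≈ 0.2143; Cmin,ss = (826/74)·f/(1−f) ≈ 3.044 mcg/mL.
Regimen B: f = (1/2)^(12/9) ≈ 0.3969; Cmin,ss = (1384/74)·f/(1−f) ≈ 12.308 mcg/mL.
Difference ≈ 3.044 − 12.308 ≈ -9.264 mcg/mL.

-9.3 mcg/mL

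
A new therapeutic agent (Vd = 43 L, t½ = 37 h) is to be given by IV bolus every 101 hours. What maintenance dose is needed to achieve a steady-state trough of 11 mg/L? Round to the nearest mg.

τ/t½ = 101/37 ≈ 2.7297, so f = (1/2)^(101/37) ≈ 0.150754.
Cmin,ss = (D/Vd)·f/(1−f), so D = Cmin,ss·Vd·(1−f)/f.
D = 11 × 43 × (1−f)/f ≈ 11 × 43 × 5.63332 ≈ 2664.56 mg.

2665 mg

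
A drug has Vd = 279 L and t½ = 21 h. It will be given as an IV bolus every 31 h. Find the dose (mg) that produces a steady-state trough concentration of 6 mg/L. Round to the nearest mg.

τ/t½ = 31/21 ≈ 1.4762, so f = (1/2)^(31/21) ≈ 0.359437.
Cmin,ss = (D/Vd)·f/(1−f), so D = Cmin,ss·Vd·(1−f)/f.
D = 6 × 279 × (1−f)/f ≈ 6 × 279 × 1.78213 ≈ 2983.29 mg.

2983 mg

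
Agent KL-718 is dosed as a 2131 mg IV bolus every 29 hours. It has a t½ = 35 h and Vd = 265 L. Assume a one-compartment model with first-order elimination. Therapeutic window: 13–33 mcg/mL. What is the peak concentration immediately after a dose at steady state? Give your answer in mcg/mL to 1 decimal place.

18.4 mcg/mL

Over one 29-h interval, 29/35 ≈ 0.82857 half-lives elapse, leaving f ≈ 0.5631 of each dose.
Accumulation ratio R = 1/(1 − f) ≈ 1/0.4369 ≈ 2.2889.
Single-dose peak C₀ = D/Vd = 2131/265 ≈ 8.042 mcg/mL.
Steady-state peak Cmax,ss = C₀·R ≈ 8.042 × 2.2889 ≈ 18.407 mcg/mL.
Peak 18.4 mcg/mL vs MTC 33 mcg/mL: below toxic threshold.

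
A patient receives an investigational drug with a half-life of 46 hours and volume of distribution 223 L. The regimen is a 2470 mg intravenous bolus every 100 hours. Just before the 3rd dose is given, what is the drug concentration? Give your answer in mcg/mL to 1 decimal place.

f = (1/2)^(τ/t½) = (1/2)^(100/46) ≈ 0.2216.
C₀ = D/Vd = 2470/223 ≈ 11.076 mcg/mL.
Before the 3rd dose, 2 doses have been given. Superposition: Cmin = C₀·(f + f²).
≈ 11.076 × (0.2216 + 0.0491) ≈ 11.076 × 0.2707 ≈ 2.998 mcg/mL.

3.0 mcg/mL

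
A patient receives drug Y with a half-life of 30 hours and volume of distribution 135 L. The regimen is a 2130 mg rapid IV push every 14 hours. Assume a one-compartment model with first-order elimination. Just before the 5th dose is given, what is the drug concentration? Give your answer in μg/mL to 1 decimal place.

f = (1/2)^(τ/t½) = (1/2)^(14/30) ≈ 0.7236.
C₀ = D/Vd = 2130/135 ≈ 15.778 μg/mL.
Before the 5th dose, 4 doses have been given. Superposition: Cmin = C₀·(f + f² + … + f^4).
≈ 15.778 × (0.7236 + 0.5236 + 0.3789 + 0.2742) ≈ 15.778 × 1.9003 ≈ 29.983 μg/mL.

30.0 μg/mL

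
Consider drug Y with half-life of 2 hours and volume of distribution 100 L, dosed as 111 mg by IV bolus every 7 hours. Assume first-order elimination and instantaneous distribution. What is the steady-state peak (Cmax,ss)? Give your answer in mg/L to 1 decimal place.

τ/t½ = 7/2 ≈ 3.5, so fraction remaining f = (1/2)^(7/2) ≈ 0.0884.
Accumulation ratio R = 1/(1 − f) ≈ 1/0.9116 ≈ 1.0970.
Single-dose peak C₀ = D/Vd = 111/100 ≈ 1.110 mg/L.
Cmax,ss = C₀/(1 − f) ≈ 1.110/0.9116 ≈ 1.218 mg/L.

1.2 mg/L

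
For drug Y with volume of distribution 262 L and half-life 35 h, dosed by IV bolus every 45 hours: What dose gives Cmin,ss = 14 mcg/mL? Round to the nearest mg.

τ/t½ = 45/35 ≈ 1.2857, so f = (1/2)^(45/35) ≈ 0.410168.
Cmin,ss = (D/Vd)·f/(1−f), so D = Cmin,ss·Vd·(1−f)/f.
D = 14 × 262 × (1−f)/f ≈ 14 × 262 × 1.43803 ≈ 5274.69 mg.

5275 mg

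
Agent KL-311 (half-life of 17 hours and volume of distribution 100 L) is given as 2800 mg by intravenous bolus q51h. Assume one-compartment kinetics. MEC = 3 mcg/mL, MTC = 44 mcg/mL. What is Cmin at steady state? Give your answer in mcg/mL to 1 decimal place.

The dosing interval is 3 half-lives, so f = 2^(−3) = 0.125.
Accumulation ratio R = 1/(1 − f) = 1/0.875 = 8/7.
Single-dose peak C₀ = D/Vd = 2800/100 = 28 mcg/mL.
Steady-state peak Cmax,ss = C₀·R = 28 × 8/7 ≈ 32.000 mcg/mL.
Steady-state trough Cmin,ss = Cmax,ss·f ≈ 32.000 × 0.125 ≈ 4.000 mcg/mL.
Trough 4.0 mcg/mL vs MEC 3 mcg/mL: adequate.

4.0 mcg/mL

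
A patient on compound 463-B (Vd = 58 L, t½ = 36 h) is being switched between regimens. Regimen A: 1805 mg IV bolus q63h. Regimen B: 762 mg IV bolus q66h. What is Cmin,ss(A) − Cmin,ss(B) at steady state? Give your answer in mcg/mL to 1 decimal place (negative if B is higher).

8.0 mcg/mL

Regimen A: f = (1/2)^(63/36) ≈ 0.2973; Cmin,ss = (1805/58)·f/(1−f) ≈ 13.167 mcg/mL.
Regimen B: f = (1/2)^(66/36) ≈ 0.2806; Cmin,ss = (762/58)·f/(1−f) ≈ 5.124 mcg/mL.
Difference ≈ 13.167 − 5.124 ≈ 8.043 mcg/mL.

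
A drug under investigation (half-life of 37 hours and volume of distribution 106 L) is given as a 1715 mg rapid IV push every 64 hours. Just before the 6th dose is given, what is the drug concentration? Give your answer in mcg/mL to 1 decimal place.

f = (1/2)^(τ/t½) = (1/2)^(64/37) ≈ 0.3015.
C₀ = D/Vd = 1715/106 ≈ 16.179 mcg/mL.
Before the 6th dose, 5 doses have been given. Superposition: Cmin = C₀·(f + f² + … + f^5).
≈ 16.179 × (0.3015 + 0.0909 + 0.0274 + 0.0083 + 0.0025) ≈ 16.179 × 0.4306 ≈ 6.967 mcg/mL.

7.0 mcg/mL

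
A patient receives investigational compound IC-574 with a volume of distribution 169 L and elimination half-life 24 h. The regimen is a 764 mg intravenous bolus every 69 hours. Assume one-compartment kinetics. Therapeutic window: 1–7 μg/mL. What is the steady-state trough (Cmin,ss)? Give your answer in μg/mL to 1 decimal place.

0.7 μg/mL

Over one 69-h interval, 69/24 ≈ 2.875 half-lives elapse, leaving f ≈ 0.1363 of each dose.
Single-dose peak C₀ = D/Vd = 764/169 ≈ 4.521 μg/mL.
Steady-state trough Cmin,ss = C₀·f/(1−f) ≈ 4.521 × 0.1363/0.8637 ≈ 0.713 μg/mL.
Trough 0.7 μg/mL vs MEC 1 μg/mL: subtherapeutic.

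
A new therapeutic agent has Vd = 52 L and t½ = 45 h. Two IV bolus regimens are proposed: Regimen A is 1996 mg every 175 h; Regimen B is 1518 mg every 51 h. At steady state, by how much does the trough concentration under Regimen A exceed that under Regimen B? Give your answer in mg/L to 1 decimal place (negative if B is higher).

-21.7 mg/L

Regimen A: f = (1/2)^(175/45) ≈ 0.0675; Cmin,ss = (1996/52)·f/(1−f) ≈ 2.779 mg/L.
Regimen B: f = (1/2)^(51/45) ≈ 0.4559; Cmin,ss = (1518/52)·f/(1−f) ≈ 24.460 mg/L.
Difference ≈ 2.779 − 24.460 ≈ -21.681 mg/L.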